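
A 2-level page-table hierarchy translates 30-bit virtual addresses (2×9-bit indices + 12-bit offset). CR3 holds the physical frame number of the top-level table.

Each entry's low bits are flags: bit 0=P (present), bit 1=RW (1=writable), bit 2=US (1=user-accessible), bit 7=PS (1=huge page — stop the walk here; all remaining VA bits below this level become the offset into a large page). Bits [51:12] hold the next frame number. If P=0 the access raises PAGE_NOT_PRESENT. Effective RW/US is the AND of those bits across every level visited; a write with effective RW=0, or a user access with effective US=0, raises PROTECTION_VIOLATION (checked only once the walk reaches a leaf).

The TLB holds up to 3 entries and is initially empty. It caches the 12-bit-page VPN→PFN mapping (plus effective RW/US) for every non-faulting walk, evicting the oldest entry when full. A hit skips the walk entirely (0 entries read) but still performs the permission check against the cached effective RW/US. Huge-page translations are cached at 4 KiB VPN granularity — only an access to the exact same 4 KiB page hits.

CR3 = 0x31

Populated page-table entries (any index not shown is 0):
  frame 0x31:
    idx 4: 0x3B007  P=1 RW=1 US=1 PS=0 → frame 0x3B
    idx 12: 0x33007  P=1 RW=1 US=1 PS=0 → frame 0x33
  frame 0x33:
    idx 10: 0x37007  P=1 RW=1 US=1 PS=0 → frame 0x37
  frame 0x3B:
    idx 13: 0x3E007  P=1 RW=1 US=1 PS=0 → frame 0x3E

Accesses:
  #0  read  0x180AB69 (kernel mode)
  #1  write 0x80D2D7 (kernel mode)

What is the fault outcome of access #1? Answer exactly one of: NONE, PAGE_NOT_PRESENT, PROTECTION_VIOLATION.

Walk each access:
#0 VA=0x180AB69 (r,kernel):
  L0: frame=0x31 idx=12 entry=0x33007 [P=1 RW=1 US=1 PS=0]
  L1: frame=0x33 idx=10 entry=0x37007 [P=1 RW=1 US=1 PS=0]
  ⇒ phys 0x37B69  [2 reads]
#1 VA=0x80D2D7 (w,kernel):
  L0: frame=0x31 idx=4 entry=0x3B007 [P=1 RW=1 US=1 PS=0]
  L1: frame=0x3B idx=13 entry=0x3E007 [P=1 RW=1 US=1 PS=0]
  ⇒ phys 0x3E2D7  [2 reads]

Access #1 fault: NONE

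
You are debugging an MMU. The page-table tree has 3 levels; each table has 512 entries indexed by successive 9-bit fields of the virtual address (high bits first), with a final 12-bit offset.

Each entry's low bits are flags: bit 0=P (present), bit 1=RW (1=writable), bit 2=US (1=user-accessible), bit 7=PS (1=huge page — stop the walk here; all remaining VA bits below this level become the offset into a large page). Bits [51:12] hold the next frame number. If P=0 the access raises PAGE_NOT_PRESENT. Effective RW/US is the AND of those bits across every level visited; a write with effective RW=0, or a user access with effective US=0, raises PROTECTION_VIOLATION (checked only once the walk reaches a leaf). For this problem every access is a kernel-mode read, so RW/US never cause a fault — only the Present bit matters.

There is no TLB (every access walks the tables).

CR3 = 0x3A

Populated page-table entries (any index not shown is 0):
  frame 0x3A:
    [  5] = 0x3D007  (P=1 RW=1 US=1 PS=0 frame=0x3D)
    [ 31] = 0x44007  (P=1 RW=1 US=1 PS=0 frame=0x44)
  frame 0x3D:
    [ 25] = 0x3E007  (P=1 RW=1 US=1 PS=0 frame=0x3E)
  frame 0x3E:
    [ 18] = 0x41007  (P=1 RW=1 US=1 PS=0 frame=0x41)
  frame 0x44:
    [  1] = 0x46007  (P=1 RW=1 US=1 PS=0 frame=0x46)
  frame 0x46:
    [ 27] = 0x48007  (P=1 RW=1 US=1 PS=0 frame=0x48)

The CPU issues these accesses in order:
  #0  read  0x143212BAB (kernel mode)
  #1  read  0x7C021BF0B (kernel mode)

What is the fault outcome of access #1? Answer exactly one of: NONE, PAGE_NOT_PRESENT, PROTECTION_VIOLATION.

Per-access translation:
#0 VA=0x143212BAB (r,kernel):
  L0: frame=0x3A idx=5 entry=0x3D007 [P=1 RW=1 US=1 PS=0]
  L1: frame=0x3D idx=25 entry=0x3E007 [P=1 RW=1 US=1 PS=0]
  L2: frame=0x3E idx=18 entry=0x41007 [P=1 RW=1 US=1 PS=0]
  ⇒ phys 0x41BAB  [3 reads]
#1 VA=0x7C021BF0B (r,kernel):
  L0: frame=0x3A idx=31 entry=0x44007 [P=1 RW=1 US=1 PS=0]
  L1: frame=0x44 idx=1 entry=0x46007 [P=1 RW=1 US=1 PS=0]
  L2: frame=0x46 idx=27 entry=0x48007 [P=1 RW=1 US=1 PS=0]
  ⇒ phys 0x48F0B  [3 reads]

Access #1 fault: NONE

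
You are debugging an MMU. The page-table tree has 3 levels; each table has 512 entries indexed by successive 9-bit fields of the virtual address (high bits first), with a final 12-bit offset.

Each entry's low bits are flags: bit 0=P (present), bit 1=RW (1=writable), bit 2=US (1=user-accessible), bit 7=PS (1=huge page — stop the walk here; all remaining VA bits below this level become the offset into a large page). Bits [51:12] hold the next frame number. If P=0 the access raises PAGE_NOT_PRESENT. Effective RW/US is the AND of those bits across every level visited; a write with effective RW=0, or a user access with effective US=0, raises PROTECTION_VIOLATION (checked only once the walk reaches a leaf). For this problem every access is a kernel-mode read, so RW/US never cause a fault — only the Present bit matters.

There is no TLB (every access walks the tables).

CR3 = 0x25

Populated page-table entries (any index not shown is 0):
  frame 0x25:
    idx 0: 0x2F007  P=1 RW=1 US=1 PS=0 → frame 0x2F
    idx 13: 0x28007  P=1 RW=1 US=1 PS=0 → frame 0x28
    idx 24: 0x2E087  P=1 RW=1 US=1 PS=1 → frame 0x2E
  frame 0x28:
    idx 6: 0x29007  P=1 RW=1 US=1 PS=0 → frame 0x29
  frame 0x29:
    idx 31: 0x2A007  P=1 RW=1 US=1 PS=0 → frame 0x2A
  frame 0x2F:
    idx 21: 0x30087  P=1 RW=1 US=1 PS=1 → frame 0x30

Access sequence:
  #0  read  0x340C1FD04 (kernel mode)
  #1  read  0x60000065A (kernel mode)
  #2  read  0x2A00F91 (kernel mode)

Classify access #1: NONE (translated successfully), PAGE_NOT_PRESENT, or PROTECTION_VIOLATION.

Per-access translation:
#0 VA=0x340C1FD04 (r,kernel):
  L0 @0x25[13] → 0x28007  P=1,RW=1,US=1,PS=0
  L1 @0x28[6] → 0x29007  P=1,RW=1,US=1,PS=0
  L2 @0x29[31] → 0x2A007  P=1,RW=1,US=1,PS=0
  ✓ 0x2AD04  — 3 lookups
#1 VA=0x60000065A (r,kernel):
  L0 @0x25[24] → 0x2E087  P=1,RW=1,US=1,PS=1
  ✓ 0x2E65A (huge @L0)  — 1 lookups
#2 VA=0x2A00F91 (r,kernel):
  L0 @0x25[0] → 0x2F007  P=1,RW=1,US=1,PS=0
  L1 @0x2F[21] → 0x30087  P=1,RW=1,US=1,PS=1
  ✓ 0x30F91 (huge @L1)  — 2 lookups

Access #1 fault: NONE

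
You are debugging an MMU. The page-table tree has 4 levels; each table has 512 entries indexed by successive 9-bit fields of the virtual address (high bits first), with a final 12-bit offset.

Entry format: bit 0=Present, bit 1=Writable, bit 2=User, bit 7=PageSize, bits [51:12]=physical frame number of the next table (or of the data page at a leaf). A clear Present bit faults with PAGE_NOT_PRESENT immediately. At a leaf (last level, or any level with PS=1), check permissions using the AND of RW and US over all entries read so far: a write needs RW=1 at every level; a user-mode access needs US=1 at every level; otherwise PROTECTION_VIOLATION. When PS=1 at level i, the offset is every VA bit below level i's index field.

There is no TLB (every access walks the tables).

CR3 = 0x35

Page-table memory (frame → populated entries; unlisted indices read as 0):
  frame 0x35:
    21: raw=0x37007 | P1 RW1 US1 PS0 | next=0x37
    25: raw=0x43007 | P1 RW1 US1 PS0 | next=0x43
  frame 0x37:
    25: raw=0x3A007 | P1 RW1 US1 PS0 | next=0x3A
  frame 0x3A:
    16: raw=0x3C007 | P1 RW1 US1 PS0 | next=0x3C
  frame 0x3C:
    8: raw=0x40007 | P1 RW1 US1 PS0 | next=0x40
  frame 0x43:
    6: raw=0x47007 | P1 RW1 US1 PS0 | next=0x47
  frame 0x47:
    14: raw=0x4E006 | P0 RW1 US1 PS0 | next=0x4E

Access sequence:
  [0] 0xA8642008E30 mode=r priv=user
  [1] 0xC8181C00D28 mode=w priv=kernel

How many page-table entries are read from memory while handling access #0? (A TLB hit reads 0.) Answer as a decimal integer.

Walk each access:
#0 VA=0xA8642008E30 (r,user):
  L0 @0x35[21] → 0x37007  P=1,RW=1,US=1,PS=0
  L1 @0x37[25] → 0x3A007  P=1,RW=1,US=1,PS=0
  L2 @0x3A[16] → 0x3C007  P=1,RW=1,US=1,PS=0
  L3 @0x3C[8] → 0x40007  P=1,RW=1,US=1,PS=0
  ⇒ phys 0x40E30  [4 reads]
#1 VA=0xC8181C00D28 (w,kernel):
  L0 @0x35[25] → 0x43007  P=1,RW=1,US=1,PS=0
  L1 @0x43[6] → 0x47007  P=1,RW=1,US=1,PS=0
  L2 @0x47[14] → 0x4E006  P=0,RW=1,US=1,PS=0
  ✗ PAGE_NOT_PRESENT  [3 reads]

Entries read for #0: 4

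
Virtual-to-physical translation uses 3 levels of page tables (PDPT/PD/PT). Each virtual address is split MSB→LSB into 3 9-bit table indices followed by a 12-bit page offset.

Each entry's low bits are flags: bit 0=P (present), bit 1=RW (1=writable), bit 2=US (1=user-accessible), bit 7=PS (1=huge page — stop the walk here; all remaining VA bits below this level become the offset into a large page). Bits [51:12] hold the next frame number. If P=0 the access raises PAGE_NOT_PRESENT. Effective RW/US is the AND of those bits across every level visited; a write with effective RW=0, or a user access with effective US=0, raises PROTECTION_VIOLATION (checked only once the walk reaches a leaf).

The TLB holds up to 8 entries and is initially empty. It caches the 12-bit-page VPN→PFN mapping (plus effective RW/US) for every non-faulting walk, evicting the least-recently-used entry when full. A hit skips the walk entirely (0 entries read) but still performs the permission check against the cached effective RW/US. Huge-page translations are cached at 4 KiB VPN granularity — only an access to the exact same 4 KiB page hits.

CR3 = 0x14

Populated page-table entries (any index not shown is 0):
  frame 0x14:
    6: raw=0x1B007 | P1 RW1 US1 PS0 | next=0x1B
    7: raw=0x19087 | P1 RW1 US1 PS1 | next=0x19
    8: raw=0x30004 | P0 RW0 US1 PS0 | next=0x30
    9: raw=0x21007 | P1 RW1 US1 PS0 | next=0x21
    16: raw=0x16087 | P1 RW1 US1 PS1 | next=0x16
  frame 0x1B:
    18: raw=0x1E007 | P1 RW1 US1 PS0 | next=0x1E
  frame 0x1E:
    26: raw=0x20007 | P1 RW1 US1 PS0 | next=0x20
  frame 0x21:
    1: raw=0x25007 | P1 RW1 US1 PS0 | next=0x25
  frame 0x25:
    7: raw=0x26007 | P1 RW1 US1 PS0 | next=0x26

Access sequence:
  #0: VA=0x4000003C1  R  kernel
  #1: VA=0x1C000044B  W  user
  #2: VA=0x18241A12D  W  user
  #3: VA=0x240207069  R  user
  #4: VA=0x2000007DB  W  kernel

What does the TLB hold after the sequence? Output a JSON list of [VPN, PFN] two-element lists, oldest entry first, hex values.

Walk each access:
#0 VA=0x4000003C1 (r,kernel):
  L0: frame=0x14 idx=16 entry=0x16087 [P=1 RW=1 US=1 PS=1]
  → PA=0x163C1 (huge @L0)  (1 entries read)
#1 VA=0x1C000044B (w,user):
  L0: frame=0x14 idx=7 entry=0x19087 [P=1 RW=1 US=1 PS=1]
  → PA=0x1944B (huge @L0)  (1 entries read)
#2 VA=0x18241A12D (w,user):
  L0: frame=0x14 idx=6 entry=0x1B007 [P=1 RW=1 US=1 PS=0]
  L1: frame=0x1B idx=18 entry=0x1E007 [P=1 RW=1 US=1 PS=0]
  L2: frame=0x1E idx=26 entry=0x20007 [P=1 RW=1 US=1 PS=0]
  → PA=0x2012D  (3 entries read)
#3 VA=0x240207069 (r,user):
  L0: frame=0x14 idx=9 entry=0x21007 [P=1 RW=1 US=1 PS=0]
  L1: frame=0x21 idx=1 entry=0x25007 [P=1 RW=1 US=1 PS=0]
  L2: frame=0x25 idx=7 entry=0x26007 [P=1 RW=1 US=1 PS=0]
  → PA=0x26069  (3 entries read)
#4 VA=0x2000007DB (w,kernel):
  L0: frame=0x14 idx=8 entry=0x30004 [P=0 RW=0 US=1 PS=0]
  ✗ PAGE_NOT_PRESENT  [1 reads]

TLB: [["0x400000", "0x16"], ["0x1C0000", "0x19"], ["0x18241A", "0x20"], ["0x240207", "0x26"]]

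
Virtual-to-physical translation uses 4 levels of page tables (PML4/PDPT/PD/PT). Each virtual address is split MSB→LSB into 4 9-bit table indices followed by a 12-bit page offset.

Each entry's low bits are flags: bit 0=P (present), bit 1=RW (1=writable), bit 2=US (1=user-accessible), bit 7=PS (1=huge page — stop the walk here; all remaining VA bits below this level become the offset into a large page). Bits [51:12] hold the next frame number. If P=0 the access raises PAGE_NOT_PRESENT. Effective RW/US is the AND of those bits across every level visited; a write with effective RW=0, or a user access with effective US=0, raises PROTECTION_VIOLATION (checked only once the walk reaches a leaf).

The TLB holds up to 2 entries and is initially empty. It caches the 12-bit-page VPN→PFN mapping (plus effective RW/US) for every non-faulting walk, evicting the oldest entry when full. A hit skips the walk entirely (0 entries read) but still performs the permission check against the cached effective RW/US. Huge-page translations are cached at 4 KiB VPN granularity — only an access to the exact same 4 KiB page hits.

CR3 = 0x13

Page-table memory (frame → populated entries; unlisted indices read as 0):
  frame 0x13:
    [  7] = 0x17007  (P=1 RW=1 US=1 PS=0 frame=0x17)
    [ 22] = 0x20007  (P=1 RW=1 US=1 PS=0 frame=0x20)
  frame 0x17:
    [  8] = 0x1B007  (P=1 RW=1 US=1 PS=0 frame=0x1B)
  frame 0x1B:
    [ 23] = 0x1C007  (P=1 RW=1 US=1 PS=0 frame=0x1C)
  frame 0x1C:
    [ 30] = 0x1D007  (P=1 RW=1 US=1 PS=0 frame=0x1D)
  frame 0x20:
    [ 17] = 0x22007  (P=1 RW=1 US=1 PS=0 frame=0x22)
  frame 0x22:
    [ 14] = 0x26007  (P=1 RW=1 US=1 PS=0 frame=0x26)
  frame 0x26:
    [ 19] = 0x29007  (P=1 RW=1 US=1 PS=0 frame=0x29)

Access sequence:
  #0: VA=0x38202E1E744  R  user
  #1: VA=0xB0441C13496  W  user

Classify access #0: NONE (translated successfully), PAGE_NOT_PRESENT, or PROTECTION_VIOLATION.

Per-access translation:
#0 VA=0x38202E1E744 (r,user):
  L0: frame=0x13 idx=7 entry=0x17007 [P=1 RW=1 US=1 PS=0]
  L1: frame=0x17 idx=8 entry=0x1B007 [P=1 RW=1 US=1 PS=0]
  L2: frame=0x1B idx=23 entry=0x1C007 [P=1 RW=1 US=1 PS=0]
  L3: frame=0x1C idx=30 entry=0x1D007 [P=1 RW=1 US=1 PS=0]
  ✓ 0x1D744  — 4 lookups
#1 VA=0xB0441C13496 (w,user):
  L0: frame=0x13 idx=22 entry=0x20007 [P=1 RW=1 US=1 PS=0]
  L1: frame=0x20 idx=17 entry=0x22007 [P=1 RW=1 US=1 PS=0]
  L2: frame=0x22 idx=14 entry=0x26007 [P=1 RW=1 US=1 PS=0]
  L3: frame=0x26 idx=19 entry=0x29007 [P=1 RW=1 US=1 PS=0]
  ✓ 0x29496  — 4 lookups

Access #0 fault: NONE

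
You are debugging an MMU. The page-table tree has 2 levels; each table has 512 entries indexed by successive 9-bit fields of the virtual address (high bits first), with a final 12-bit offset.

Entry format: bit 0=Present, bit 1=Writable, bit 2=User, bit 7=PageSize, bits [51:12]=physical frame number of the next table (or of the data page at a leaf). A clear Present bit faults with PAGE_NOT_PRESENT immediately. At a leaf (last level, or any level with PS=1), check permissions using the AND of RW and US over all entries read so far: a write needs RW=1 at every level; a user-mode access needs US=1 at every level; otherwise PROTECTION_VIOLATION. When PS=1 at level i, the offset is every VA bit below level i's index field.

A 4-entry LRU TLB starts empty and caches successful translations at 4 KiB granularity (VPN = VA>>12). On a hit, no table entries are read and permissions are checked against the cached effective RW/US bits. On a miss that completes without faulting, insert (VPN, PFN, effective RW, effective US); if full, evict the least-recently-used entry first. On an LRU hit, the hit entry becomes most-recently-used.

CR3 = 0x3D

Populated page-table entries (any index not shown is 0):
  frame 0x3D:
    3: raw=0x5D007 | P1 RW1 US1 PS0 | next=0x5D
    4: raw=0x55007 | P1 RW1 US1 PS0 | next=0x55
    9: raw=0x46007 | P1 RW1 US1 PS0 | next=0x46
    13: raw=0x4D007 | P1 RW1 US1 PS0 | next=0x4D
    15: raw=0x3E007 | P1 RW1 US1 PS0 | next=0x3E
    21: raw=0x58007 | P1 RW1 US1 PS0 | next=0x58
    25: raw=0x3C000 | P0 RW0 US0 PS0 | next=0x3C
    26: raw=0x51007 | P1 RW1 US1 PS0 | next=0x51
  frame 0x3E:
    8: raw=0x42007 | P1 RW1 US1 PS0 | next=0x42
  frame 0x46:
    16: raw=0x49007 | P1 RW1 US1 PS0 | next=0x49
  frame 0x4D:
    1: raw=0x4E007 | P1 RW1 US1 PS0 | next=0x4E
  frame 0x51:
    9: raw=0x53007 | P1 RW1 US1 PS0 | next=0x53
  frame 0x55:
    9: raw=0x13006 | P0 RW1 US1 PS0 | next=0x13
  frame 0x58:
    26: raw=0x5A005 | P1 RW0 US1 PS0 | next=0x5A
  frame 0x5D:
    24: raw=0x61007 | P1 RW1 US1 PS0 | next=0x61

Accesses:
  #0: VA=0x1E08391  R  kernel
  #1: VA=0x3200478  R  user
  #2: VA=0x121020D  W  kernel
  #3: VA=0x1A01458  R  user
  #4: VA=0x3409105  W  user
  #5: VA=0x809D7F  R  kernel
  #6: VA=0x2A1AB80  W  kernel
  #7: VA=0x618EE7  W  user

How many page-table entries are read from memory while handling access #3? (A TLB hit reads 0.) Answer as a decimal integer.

Trace:
#0 VA=0x1E08391 (r,kernel):
  L0 @0x3D[15] → 0x3E007  P=1,RW=1,US=1,PS=0
  L1 @0x3E[8] → 0x42007  P=1,RW=1,US=1,PS=0
  ✓ 0x42391  — 2 lookups
#1 VA=0x3200478 (r,user):
  L0 @0x3D[25] → 0x3C000  P=0,RW=0,US=0,PS=0
  ✗ PAGE_NOT_PRESENT  [1 reads]
#2 VA=0x121020D (w,kernel):
  L0 @0x3D[9] → 0x46007  P=1,RW=1,US=1,PS=0
  L1 @0x46[16] → 0x49007  P=1,RW=1,US=1,PS=0
  ✓ 0x4920D  — 2 lookups
#3 VA=0x1A01458 (r,user):
  L0 @0x3D[13] → 0x4D007  P=1,RW=1,US=1,PS=0
  L1 @0x4D[1] → 0x4E007  P=1,RW=1,US=1,PS=0
  ✓ 0x4E458  — 2 lookups
#4 VA=0x3409105 (w,user):
  L0 @0x3D[26] → 0x51007  P=1,RW=1,US=1,PS=0
  L1 @0x51[9] → 0x53007  P=1,RW=1,US=1,PS=0
  ✓ 0x53105  — 2 lookups
#5 VA=0x809D7F (r,kernel):
  L0 @0x3D[4] → 0x55007  P=1,RW=1,US=1,PS=0
  L1 @0x55[9] → 0x13006  P=0,RW=1,US=1,PS=0
  ✗ PAGE_NOT_PRESENT  [2 reads]
#6 VA=0x2A1AB80 (w,kernel):
  L0 @0x3D[21] → 0x58007  P=1,RW=1,US=1,PS=0
  L1 @0x58[26] → 0x5A005  P=1,RW=0,US=1,PS=0
  ✗ PROTECTION_VIOLATION  [2 reads]
#7 VA=0x618EE7 (w,user):
  L0 @0x3D[3] → 0x5D007  P=1,RW=1,US=1,PS=0
  L1 @0x5D[24] → 0x61007  P=1,RW=1,US=1,PS=0
  ✓ 0x61EE7  — 2 lookups

Entries read for #3: 2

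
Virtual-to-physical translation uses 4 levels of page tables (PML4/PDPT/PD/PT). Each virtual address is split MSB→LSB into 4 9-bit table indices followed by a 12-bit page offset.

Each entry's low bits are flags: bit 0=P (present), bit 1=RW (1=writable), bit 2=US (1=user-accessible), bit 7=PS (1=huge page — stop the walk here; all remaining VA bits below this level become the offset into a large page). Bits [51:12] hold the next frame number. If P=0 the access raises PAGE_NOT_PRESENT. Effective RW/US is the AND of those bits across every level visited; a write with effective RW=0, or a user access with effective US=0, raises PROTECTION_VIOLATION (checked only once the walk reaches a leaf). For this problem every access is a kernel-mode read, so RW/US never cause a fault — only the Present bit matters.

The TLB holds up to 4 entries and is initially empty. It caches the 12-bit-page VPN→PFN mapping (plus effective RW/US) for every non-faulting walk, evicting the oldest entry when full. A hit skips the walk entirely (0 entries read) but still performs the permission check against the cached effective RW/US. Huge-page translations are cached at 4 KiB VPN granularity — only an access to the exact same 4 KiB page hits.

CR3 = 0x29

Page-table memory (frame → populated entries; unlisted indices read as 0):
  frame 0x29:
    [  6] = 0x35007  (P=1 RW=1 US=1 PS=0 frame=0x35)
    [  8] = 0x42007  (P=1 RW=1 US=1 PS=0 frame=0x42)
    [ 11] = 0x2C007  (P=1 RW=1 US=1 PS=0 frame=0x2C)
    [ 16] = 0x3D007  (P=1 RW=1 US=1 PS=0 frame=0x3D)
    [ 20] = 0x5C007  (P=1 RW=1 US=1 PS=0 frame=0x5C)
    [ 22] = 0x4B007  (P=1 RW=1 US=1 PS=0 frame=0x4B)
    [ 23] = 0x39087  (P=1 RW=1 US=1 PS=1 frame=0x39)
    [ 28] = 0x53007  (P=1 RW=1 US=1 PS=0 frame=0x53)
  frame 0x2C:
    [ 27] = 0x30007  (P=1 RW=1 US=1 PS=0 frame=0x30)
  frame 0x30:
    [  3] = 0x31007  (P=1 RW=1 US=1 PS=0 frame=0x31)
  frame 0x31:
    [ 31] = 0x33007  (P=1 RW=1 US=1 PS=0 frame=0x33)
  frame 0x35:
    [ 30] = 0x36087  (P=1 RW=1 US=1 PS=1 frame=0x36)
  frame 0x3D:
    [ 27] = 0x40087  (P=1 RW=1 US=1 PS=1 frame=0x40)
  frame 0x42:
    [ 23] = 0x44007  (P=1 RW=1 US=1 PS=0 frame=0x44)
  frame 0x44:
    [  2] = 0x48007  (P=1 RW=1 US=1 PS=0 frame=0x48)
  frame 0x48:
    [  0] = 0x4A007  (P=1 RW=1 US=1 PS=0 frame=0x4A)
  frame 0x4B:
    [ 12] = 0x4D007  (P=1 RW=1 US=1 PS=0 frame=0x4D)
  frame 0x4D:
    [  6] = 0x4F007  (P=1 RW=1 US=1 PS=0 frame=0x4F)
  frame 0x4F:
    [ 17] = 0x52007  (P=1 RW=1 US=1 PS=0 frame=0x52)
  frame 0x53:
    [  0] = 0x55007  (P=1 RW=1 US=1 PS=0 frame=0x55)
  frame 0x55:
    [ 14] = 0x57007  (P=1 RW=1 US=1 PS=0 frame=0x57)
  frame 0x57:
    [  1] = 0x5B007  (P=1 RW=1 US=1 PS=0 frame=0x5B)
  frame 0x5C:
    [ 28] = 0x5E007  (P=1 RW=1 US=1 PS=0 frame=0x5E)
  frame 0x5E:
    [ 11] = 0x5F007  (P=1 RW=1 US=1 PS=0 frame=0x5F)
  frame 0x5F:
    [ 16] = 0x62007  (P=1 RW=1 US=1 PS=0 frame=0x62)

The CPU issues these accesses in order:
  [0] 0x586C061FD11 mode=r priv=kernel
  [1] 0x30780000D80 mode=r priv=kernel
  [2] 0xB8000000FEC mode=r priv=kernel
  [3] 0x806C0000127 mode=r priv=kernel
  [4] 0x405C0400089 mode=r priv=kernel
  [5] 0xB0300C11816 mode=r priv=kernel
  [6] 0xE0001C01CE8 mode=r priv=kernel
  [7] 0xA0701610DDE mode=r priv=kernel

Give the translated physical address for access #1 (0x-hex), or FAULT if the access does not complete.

Per-access translation:
#0 VA=0x586C061FD11 (r,kernel):
  [0] read 0x29 idx=11: raw=0x2C007 flags P=1 W=1 U=1 S=0
  [1] read 0x2C idx=27: raw=0x30007 flags P=1 W=1 U=1 S=0
  [2] read 0x30 idx=3: raw=0x31007 flags P=1 W=1 U=1 S=0
  [3] read 0x31 idx=31: raw=0x33007 flags P=1 W=1 U=1 S=0
  → PA=0x33D11  (4 entries read)
#1 VA=0x30780000D80 (r,kernel):
  [0] read 0x29 idx=6: raw=0x35007 flags P=1 W=1 U=1 S=0
  [1] read 0x35 idx=30: raw=0x36087 flags P=1 W=1 U=1 S=1
  → PA=0x36D80 (huge @L1)  (2 entries read)
#2 VA=0xB8000000FEC (r,kernel):
  [0] read 0x29 idx=23: raw=0x39087 flags P=1 W=1 U=1 S=1
  → PA=0x39FEC (huge @L0)  (1 entries read)
#3 VA=0x806C0000127 (r,kernel):
  [0] read 0x29 idx=16: raw=0x3D007 flags P=1 W=1 U=1 S=0
  [1] read 0x3D idx=27: raw=0x40087 flags P=1 W=1 U=1 S=1
  → PA=0x40127 (huge @L1)  (2 entries read)
#4 VA=0x405C0400089 (r,kernel):
  [0] read 0x29 idx=8: raw=0x42007 flags P=1 W=1 U=1 S=0
  [1] read 0x42 idx=23: raw=0x44007 flags P=1 W=1 U=1 S=0
  [2] read 0x44 idx=2: raw=0x48007 flags P=1 W=1 U=1 S=0
  [3] read 0x48 idx=0: raw=0x4A007 flags P=1 W=1 U=1 S=0
  → PA=0x4A089  (4 entries read)
#5 VA=0xB0300C11816 (r,kernel):
  [0] read 0x29 idx=22: raw=0x4B007 flags P=1 W=1 U=1 S=0
  [1] read 0x4B idx=12: raw=0x4D007 flags P=1 W=1 U=1 S=0
  [2] read 0x4D idx=6: raw=0x4F007 flags P=1 W=1 U=1 S=0
  [3] read 0x4F idx=17: raw=0x52007 flags P=1 W=1 U=1 S=0
  → PA=0x52816  (4 entries read)
#6 VA=0xE0001C01CE8 (r,kernel):
  [0] read 0x29 idx=28: raw=0x53007 flags P=1 W=1 U=1 S=0
  [1] read 0x53 idx=0: raw=0x55007 flags P=1 W=1 U=1 S=0
  [2] read 0x55 idx=14: raw=0x57007 flags P=1 W=1 U=1 S=0
  [3] read 0x57 idx=1: raw=0x5B007 flags P=1 W=1 U=1 S=0
  → PA=0x5BCE8  (4 entries read)
#7 VA=0xA0701610DDE (r,kernel):
  [0] read 0x29 idx=20: raw=0x5C007 flags P=1 W=1 U=1 S=0
  [1] read 0x5C idx=28: raw=0x5E007 flags P=1 W=1 U=1 S=0
  [2] read 0x5E idx=11: raw=0x5F007 flags P=1 W=1 U=1 S=0
  [3] read 0x5F idx=16: raw=0x62007 flags P=1 W=1 U=1 S=0
  → PA=0x62DDE  (4 entries read)

Access #1 PA: 0x36D80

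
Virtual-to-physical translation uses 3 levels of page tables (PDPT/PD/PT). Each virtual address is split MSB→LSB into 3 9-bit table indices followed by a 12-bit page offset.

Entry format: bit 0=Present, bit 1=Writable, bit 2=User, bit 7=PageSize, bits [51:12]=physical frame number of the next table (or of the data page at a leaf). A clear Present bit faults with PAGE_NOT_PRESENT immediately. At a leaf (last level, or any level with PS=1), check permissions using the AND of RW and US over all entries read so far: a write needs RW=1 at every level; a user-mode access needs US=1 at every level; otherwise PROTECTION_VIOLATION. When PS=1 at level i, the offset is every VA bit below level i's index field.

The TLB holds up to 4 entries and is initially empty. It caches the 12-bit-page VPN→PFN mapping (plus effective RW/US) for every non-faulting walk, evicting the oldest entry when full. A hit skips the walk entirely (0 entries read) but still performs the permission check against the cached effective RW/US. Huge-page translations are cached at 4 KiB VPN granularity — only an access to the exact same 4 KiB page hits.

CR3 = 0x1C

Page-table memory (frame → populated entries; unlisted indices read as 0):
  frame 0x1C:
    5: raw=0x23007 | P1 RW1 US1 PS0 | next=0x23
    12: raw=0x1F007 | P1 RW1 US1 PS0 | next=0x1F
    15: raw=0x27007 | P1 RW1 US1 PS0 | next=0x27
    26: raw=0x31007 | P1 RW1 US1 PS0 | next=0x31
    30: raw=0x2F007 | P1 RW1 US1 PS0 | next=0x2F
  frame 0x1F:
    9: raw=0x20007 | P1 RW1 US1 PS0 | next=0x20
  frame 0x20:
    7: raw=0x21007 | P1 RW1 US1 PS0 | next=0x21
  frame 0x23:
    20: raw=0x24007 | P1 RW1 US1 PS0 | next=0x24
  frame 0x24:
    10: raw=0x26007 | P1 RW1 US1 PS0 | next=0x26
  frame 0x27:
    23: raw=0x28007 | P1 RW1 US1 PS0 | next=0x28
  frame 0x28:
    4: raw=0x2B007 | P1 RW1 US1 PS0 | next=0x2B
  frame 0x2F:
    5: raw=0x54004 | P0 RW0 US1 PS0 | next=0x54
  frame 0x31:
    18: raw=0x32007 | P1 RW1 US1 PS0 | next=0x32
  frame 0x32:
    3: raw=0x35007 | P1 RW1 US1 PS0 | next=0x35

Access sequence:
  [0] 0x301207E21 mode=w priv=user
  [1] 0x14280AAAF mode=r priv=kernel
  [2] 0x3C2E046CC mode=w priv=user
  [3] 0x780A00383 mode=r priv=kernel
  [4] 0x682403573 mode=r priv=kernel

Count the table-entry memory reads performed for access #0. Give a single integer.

Trace:
#0 VA=0x301207E21 (w,user):
  [0] read 0x1C idx=12: raw=0x1F007 flags P=1 W=1 U=1 S=0
  [1] read 0x1F idx=9: raw=0x20007 flags P=1 W=1 U=1 S=0
  [2] read 0x20 idx=7: raw=0x21007 flags P=1 W=1 U=1 S=0
  → PA=0x21E21  (3 entries read)
#1 VA=0x14280AAAF (r,kernel):
  [0] read 0x1C idx=5: raw=0x23007 flags P=1 W=1 U=1 S=0
  [1] read 0x23 idx=20: raw=0x24007 flags P=1 W=1 U=1 S=0
  [2] read 0x24 idx=10: raw=0x26007 flags P=1 W=1 U=1 S=0
  → PA=0x26AAF  (3 entries read)
#2 VA=0x3C2E046CC (w,user):
  [0] read 0x1C idx=15: raw=0x27007 flags P=1 W=1 U=1 S=0
  [1] read 0x27 idx=23: raw=0x28007 flags P=1 W=1 U=1 S=0
  [2] read 0x28 idx=4: raw=0x2B007 flags P=1 W=1 U=1 S=0
  → PA=0x2B6CC  (3 entries read)
#3 VA=0x780A00383 (r,kernel):
  [0] read 0x1C idx=30: raw=0x2F007 flags P=1 W=1 U=1 S=0
  [1] read 0x2F idx=5: raw=0x54004 flags P=0 W=0 U=1 S=0
  → PAGE_NOT_PRESENT  (2 entries read)
#4 VA=0x682403573 (r,kernel):
  [0] read 0x1C idx=26: raw=0x31007 flags P=1 W=1 U=1 S=0
  [1] read 0x31 idx=18: raw=0x32007 flags P=1 W=1 U=1 S=0
  [2] read 0x32 idx=3: raw=0x35007 flags P=1 W=1 U=1 S=0
  → PA=0x35573  (3 entries read)

Entries read for #0: 3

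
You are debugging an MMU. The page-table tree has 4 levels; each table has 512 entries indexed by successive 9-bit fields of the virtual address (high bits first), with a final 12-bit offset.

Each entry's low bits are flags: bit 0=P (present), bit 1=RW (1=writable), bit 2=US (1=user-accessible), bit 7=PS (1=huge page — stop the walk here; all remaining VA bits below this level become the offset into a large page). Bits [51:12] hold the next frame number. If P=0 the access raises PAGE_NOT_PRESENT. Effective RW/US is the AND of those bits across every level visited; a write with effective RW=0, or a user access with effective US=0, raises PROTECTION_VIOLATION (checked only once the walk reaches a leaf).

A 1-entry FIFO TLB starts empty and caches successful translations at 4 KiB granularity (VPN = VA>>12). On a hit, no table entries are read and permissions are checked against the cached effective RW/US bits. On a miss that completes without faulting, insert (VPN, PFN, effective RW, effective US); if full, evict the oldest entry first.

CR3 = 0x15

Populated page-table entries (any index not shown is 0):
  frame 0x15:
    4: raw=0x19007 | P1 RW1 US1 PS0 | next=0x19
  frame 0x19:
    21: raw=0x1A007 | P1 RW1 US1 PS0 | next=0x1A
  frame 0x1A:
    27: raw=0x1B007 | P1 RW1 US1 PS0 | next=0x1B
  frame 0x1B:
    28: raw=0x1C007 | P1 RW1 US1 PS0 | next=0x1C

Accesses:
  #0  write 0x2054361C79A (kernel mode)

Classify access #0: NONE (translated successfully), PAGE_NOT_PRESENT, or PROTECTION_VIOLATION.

Walk each access:
#0 VA=0x2054361C79A (w,kernel):
  lvl0: tbl 0x15, slot 4 ⇒ 0x19007 (P1/RW1/US1/PS0)
  lvl1: tbl 0x19, slot 21 ⇒ 0x1A007 (P1/RW1/US1/PS0)
  lvl2: tbl 0x1A, slot 27 ⇒ 0x1B007 (P1/RW1/US1/PS0)
  lvl3: tbl 0x1B, slot 28 ⇒ 0x1C007 (P1/RW1/US1/PS0)
  ⇒ phys 0x1C79A  [4 reads]

Access #0 fault: NONE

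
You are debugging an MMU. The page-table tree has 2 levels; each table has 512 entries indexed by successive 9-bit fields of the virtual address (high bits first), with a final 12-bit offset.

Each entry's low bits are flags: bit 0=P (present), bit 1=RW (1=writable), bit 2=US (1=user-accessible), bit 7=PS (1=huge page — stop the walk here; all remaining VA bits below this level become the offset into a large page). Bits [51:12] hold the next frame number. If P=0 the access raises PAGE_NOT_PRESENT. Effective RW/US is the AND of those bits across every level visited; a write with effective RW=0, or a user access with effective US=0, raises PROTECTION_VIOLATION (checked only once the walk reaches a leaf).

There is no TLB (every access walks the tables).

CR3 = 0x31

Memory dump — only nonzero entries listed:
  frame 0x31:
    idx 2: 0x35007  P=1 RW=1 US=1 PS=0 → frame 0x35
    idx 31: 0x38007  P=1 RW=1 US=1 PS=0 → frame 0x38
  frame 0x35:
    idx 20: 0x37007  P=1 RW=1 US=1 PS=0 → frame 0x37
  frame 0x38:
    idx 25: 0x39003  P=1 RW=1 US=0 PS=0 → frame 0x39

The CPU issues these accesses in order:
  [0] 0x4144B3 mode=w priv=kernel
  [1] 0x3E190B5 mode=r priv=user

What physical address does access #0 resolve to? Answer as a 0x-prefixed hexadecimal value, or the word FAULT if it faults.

Per-access translation:
#0 VA=0x4144B3 (w,kernel):
  [0] read 0x31 idx=2: raw=0x35007 flags P=1 W=1 U=1 S=0
  [1] read 0x35 idx=20: raw=0x37007 flags P=1 W=1 U=1 S=0
  ⇒ phys 0x374B3  [2 reads]
#1 VA=0x3E190B5 (r,user):
  [0] read 0x31 idx=31: raw=0x38007 flags P=1 W=1 U=1 S=0
  [1] read 0x38 idx=25: raw=0x39003 flags P=1 W=1 U=0 S=0
  ⇒ fault: PROTECTION_VIOLATION  — 2 lookups

Access #0 PA: 0x374B3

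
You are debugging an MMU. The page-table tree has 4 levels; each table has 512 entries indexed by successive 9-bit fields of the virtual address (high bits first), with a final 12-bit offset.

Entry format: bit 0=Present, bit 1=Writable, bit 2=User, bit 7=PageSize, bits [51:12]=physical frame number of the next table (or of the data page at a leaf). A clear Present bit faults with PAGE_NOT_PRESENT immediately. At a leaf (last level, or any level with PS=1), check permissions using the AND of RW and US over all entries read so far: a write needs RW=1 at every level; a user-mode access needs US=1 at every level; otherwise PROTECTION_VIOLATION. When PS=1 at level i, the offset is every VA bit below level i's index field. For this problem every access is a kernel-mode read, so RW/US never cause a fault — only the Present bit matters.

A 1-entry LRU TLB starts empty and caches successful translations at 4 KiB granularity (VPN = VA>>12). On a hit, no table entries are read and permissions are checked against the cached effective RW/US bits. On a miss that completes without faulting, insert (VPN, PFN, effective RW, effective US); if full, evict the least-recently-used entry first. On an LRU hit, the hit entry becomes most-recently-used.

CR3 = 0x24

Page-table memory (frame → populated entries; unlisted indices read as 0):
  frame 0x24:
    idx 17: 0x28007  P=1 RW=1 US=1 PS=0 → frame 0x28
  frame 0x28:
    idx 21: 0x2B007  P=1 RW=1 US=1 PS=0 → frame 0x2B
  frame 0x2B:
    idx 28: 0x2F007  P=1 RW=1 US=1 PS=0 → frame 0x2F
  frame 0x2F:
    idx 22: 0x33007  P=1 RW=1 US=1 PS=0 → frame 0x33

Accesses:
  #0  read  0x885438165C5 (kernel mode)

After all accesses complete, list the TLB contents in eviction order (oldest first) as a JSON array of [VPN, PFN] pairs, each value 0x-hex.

Walk each access:
#0 VA=0x885438165C5 (r,kernel):
  L0: frame=0x24 idx=17 entry=0x28007 [P=1 RW=1 US=1 PS=0]
  L1: frame=0x28 idx=21 entry=0x2B007 [P=1 RW=1 US=1 PS=0]
  L2: frame=0x2B idx=28 entry=0x2F007 [P=1 RW=1 US=1 PS=0]
  L3: frame=0x2F idx=22 entry=0x33007 [P=1 RW=1 US=1 PS=0]
  → PA=0x335C5  (4 entries read)

TLB: [["0x88543816", "0x33"]]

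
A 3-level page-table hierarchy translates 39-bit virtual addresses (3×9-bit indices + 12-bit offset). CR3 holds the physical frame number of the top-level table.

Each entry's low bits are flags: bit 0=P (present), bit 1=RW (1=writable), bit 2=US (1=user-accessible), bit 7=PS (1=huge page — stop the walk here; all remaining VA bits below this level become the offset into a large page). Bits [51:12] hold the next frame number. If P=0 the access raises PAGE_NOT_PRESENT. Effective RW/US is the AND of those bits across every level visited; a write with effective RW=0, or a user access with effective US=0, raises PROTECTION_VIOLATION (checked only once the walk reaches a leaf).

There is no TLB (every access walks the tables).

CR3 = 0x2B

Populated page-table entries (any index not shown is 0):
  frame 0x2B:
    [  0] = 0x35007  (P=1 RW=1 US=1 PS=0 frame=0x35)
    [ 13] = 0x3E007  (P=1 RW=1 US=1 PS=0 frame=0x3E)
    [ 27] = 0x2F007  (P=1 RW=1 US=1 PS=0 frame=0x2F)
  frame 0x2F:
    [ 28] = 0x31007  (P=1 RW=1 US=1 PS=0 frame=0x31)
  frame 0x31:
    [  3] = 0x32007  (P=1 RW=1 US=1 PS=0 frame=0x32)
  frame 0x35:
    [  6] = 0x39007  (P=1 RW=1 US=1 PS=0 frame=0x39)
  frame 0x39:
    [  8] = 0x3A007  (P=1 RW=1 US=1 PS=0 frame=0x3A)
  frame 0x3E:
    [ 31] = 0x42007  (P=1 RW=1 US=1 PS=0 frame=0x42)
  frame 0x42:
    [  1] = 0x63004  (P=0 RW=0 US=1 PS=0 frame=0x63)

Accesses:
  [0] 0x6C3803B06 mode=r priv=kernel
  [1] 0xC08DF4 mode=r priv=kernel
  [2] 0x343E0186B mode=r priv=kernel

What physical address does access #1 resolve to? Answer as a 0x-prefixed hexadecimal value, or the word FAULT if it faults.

Per-access translation:
#0 VA=0x6C3803B06 (r,kernel):
  lvl0: tbl 0x2B, slot 27 ⇒ 0x2F007 (P1/RW1/US1/PS0)
  lvl1: tbl 0x2F, slot 28 ⇒ 0x31007 (P1/RW1/US1/PS0)
  lvl2: tbl 0x31, slot 3 ⇒ 0x32007 (P1/RW1/US1/PS0)
  ✓ 0x32B06  — 3 lookups
#1 VA=0xC08DF4 (r,kernel):
  lvl0: tbl 0x2B, slot 0 ⇒ 0x35007 (P1/RW1/US1/PS0)
  lvl1: tbl 0x35, slot 6 ⇒ 0x39007 (P1/RW1/US1/PS0)
  lvl2: tbl 0x39, slot 8 ⇒ 0x3A007 (P1/RW1/US1/PS0)
  ✓ 0x3ADF4  — 3 lookups
#2 VA=0x343E0186B (r,kernel):
  lvl0: tbl 0x2B, slot 13 ⇒ 0x3E007 (P1/RW1/US1/PS0)
  lvl1: tbl 0x3E, slot 31 ⇒ 0x42007 (P1/RW1/US1/PS0)
  lvl2: tbl 0x42, slot 1 ⇒ 0x63004 (P0/RW0/US1/PS0)
  → PAGE_NOT_PRESENT  (3 entries read)

Access #1 PA: 0x3ADF4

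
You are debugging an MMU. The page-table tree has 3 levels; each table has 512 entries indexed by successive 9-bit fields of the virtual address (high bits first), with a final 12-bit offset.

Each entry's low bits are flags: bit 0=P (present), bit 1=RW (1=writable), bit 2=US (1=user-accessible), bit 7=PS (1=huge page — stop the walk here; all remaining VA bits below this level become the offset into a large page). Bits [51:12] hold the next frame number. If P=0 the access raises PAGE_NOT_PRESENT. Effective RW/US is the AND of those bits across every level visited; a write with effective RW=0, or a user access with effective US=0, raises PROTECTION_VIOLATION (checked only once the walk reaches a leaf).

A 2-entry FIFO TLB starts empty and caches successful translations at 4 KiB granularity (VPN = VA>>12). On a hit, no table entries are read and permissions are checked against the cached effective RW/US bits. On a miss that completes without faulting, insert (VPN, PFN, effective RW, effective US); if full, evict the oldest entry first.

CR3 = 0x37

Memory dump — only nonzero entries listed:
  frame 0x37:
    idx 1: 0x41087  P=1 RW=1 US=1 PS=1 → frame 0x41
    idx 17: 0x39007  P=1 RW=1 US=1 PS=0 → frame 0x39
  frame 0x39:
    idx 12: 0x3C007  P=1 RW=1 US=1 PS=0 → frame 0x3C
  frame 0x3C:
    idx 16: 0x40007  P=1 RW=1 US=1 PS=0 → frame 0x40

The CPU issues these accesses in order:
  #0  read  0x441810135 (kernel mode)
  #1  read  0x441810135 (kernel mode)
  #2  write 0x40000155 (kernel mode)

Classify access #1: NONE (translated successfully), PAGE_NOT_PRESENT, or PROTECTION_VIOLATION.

Walk each access:
#0 VA=0x441810135 (r,kernel):
  [0] read 0x37 idx=17: raw=0x39007 flags P=1 W=1 U=1 S=0
  [1] read 0x39 idx=12: raw=0x3C007 flags P=1 W=1 U=1 S=0
  [2] read 0x3C idx=16: raw=0x40007 flags P=1 W=1 U=1 S=0
  ⇒ phys 0x40135  [3 reads]
#1 VA=0x441810135 (r,kernel):
  TLB hit vpn=0x441810 → PA=0x40135
#2 VA=0x40000155 (w,kernel):
  [0] read 0x37 idx=1: raw=0x41087 flags P=1 W=1 U=1 S=1
  ⇒ phys 0x41155 (huge @L0)  [1 reads]

Access #1 fault: NONE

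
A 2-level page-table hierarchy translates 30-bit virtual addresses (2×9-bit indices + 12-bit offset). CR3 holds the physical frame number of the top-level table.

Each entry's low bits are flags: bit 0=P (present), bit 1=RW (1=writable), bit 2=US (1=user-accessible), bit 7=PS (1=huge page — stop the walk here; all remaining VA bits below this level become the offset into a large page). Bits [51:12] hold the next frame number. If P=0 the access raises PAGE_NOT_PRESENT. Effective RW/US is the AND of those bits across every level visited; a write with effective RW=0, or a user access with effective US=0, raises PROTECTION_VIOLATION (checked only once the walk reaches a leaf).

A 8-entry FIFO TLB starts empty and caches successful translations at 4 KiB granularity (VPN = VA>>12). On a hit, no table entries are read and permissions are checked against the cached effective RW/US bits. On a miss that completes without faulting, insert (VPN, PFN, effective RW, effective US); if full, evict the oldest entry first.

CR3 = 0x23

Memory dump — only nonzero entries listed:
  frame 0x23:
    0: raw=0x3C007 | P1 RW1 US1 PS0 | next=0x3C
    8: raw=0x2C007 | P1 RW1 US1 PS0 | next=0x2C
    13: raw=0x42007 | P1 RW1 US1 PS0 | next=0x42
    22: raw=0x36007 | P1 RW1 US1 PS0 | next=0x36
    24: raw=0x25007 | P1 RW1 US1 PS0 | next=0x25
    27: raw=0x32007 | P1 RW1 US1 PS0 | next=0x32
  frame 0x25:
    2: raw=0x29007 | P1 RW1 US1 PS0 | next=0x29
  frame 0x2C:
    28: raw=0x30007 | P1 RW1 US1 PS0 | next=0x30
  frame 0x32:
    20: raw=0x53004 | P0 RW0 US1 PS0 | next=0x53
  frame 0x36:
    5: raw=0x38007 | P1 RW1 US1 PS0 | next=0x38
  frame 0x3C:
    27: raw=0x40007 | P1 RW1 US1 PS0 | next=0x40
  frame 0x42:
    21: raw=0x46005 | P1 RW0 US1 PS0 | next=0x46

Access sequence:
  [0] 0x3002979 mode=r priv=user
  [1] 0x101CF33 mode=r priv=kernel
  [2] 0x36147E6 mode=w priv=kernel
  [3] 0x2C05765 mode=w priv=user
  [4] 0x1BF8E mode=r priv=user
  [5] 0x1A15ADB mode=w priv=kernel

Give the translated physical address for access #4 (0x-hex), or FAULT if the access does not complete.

Walk each access:
#0 VA=0x3002979 (r,user):
  [0] read 0x23 idx=24: raw=0x25007 flags P=1 W=1 U=1 S=0
  [1] read 0x25 idx=2: raw=0x29007 flags P=1 W=1 U=1 S=0
  ⇒ phys 0x29979  [2 reads]
#1 VA=0x101CF33 (r,kernel):
  [0] read 0x23 idx=8: raw=0x2C007 flags P=1 W=1 U=1 S=0
  [1] read 0x2C idx=28: raw=0x30007 flags P=1 W=1 U=1 S=0
  ⇒ phys 0x30F33  [2 reads]
#2 VA=0x36147E6 (w,kernel):
  [0] read 0x23 idx=27: raw=0x32007 flags P=1 W=1 U=1 S=0
  [1] read 0x32 idx=20: raw=0x53004 flags P=0 W=0 U=1 S=0
  → PAGE_NOT_PRESENT  (2 entries read)
#3 VA=0x2C05765 (w,user):
  [0] read 0x23 idx=22: raw=0x36007 flags P=1 W=1 U=1 S=0
  [1] read 0x36 idx=5: raw=0x38007 flags P=1 W=1 U=1 S=0
  ⇒ phys 0x38765  [2 reads]
#4 VA=0x1BF8E (r,user):
  [0] read 0x23 idx=0: raw=0x3C007 flags P=1 W=1 U=1 S=0
  [1] read 0x3C idx=27: raw=0x40007 flags P=1 W=1 U=1 S=0
  ⇒ phys 0x40F8E  [2 reads]
#5 VA=0x1A15ADB (w,kernel):
  [0] read 0x23 idx=13: raw=0x42007 flags P=1 W=1 U=1 S=0
  [1] read 0x42 idx=21: raw=0x46005 flags P=1 W=0 U=1 S=0
  → PROTECTION_VIOLATION  (2 entries read)

Access #4 PA: 0x40F8E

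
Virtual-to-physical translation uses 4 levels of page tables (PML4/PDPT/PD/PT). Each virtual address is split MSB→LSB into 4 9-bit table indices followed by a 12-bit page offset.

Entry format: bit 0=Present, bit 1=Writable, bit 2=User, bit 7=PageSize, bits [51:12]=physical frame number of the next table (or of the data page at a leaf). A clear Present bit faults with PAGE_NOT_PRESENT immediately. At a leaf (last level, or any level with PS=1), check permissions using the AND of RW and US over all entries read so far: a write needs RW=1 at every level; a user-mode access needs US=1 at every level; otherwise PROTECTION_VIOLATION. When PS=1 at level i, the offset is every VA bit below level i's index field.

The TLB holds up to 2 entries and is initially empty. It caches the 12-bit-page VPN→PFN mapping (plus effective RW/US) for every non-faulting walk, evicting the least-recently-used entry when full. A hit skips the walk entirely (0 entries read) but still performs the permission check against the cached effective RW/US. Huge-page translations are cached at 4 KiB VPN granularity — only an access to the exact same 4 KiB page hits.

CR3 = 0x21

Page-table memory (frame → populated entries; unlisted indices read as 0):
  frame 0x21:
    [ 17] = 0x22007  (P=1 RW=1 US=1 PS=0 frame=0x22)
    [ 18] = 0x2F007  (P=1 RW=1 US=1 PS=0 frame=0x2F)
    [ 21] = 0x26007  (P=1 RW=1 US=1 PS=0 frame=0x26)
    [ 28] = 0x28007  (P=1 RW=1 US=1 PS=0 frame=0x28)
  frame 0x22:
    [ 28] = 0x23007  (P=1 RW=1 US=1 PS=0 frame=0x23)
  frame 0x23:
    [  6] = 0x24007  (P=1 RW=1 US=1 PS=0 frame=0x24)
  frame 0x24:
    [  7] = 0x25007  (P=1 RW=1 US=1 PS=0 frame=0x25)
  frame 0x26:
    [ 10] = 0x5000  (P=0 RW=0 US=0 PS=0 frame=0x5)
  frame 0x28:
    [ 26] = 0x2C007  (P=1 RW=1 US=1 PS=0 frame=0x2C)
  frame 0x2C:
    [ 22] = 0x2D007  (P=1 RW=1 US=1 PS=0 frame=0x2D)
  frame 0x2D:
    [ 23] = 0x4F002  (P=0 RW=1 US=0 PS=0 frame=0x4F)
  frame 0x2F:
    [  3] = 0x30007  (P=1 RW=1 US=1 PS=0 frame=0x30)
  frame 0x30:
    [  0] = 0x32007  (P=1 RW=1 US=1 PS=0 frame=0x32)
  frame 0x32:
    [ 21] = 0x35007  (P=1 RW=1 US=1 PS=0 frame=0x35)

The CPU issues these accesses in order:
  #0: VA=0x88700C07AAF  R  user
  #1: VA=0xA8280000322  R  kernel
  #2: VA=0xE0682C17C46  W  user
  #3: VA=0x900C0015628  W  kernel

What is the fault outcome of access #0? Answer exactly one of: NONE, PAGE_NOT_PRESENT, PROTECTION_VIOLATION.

Trace:
#0 VA=0x88700C07AAF (r,user):
  L0 @0x21[17] → 0x22007  P=1,RW=1,US=1,PS=0
  L1 @0x22[28] → 0x23007  P=1,RW=1,US=1,PS=0
  L2 @0x23[6] → 0x24007  P=1,RW=1,US=1,PS=0
  L3 @0x24[7] → 0x25007  P=1,RW=1,US=1,PS=0
  → PA=0x25AAF  (4 entries read)
#1 VA=0xA8280000322 (r,kernel):
  L0 @0x21[21] → 0x26007  P=1,RW=1,US=1,PS=0
  L1 @0x26[10] → 0x5000  P=0,RW=0,US=0,PS=0
  → PAGE_NOT_PRESENT  (2 entries read)
#2 VA=0xE0682C17C46 (w,user):
  L0 @0x21[28] → 0x28007  P=1,RW=1,US=1,PS=0
  L1 @0x28[26] → 0x2C007  P=1,RW=1,US=1,PS=0
  L2 @0x2C[22] → 0x2D007  P=1,RW=1,US=1,PS=0
  L3 @0x2D[23] → 0x4F002  P=0,RW=1,US=0,PS=0
  → PAGE_NOT_PRESENT  (4 entries read)
#3 VA=0x900C0015628 (w,kernel):
  L0 @0x21[18] → 0x2F007  P=1,RW=1,US=1,PS=0
  L1 @0x2F[3] → 0x30007  P=1,RW=1,US=1,PS=0
  L2 @0x30[0] → 0x32007  P=1,RW=1,US=1,PS=0
  L3 @0x32[21] → 0x35007  P=1,RW=1,US=1,PS=0
  → PA=0x35628  (4 entries read)

Access #0 fault: NONE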